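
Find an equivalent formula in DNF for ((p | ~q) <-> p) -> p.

((p | ~q) <-> p) -> p
⇔ ~((p | ~q) <-> p) | p   (eliminate ->)
⇔ ~(((p | ~q) -> p) & (p -> (p | ~q))) | p   (eliminate <->)
⇔ ~((~(p | ~q) | p) & (p -> (p | ~q))) | p   (eliminate ->)
⇔ ~((~(p | ~q) | p) & (~p | p | ~q)) | p   (eliminate ->)
⇔ ~(~(p | ~q) | p) | ~(~p | p | ~q) | p   (De Morgan)
⇔ (~~(p | ~q) & ~p) | ~(~p | p | ~q) | p   (De Morgan)
⇔ ((p | ~q) & ~p) | ~(~p | p | ~q) | p   (double negation)
⇔ ((p | ~q) & ~p) | (~~p & ~p & ~~q) | p   (De Morgan)
⇔ ((p | ~q) & ~p) | (p & ~p & ~~q) | p   (double negation)
⇔ ((p | ~q) & ~p) | (p & ~p & q) | p   (double negation)
⇔ (p & ~p) | (~q & ~p) | (p & ~p & q) | p   (distribute & over |)
⇔ (~q & ~p) | p   (simplify)

(~q & ~p) | p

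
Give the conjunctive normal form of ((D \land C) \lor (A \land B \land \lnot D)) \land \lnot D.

(D \lor A) \land (D \lor B) \land (C \lor A) \land (C \lor B) \land \lnot D

((D \land C) \lor (A \land B \land \lnot D)) \land \lnot D
≡ (D \lor A) \land (D \lor B) \land (D \lor \lnot D) \land (C \lor A) \land (C \lor B) \land (C \lor \lnot D) \land \lnot D
≡ (D \lor A) \land (D \lor B) \land (C \lor A) \land (C \lor B) \land \lnot D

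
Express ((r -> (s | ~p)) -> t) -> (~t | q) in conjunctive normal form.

~t | q

((r -> (s | ~p)) -> t) -> (~t | q)
≡ ~((r -> (s | ~p)) -> t) | ~t | q   [eliminate ->]
≡ ~(~(r -> (s | ~p)) | t) | ~t | q   [eliminate ->]
≡ ~(~(~r | s | ~p) | t) | ~t | q   [eliminate ->]
≡ (~~(~r | s | ~p) & ~t) | ~t | q   [De Morgan]
≡ ((~r | s | ~p) & ~t) | ~t | q   [double negation]
≡ (~r | s | ~p | ~t | q) & (~t | ~t | q)   [distribute | over &]
≡ ~t | q   [simplify]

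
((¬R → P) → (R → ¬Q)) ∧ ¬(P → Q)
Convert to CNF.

P ∧ ¬Q

((¬R → P) → (R → ¬Q)) ∧ ¬(P → Q)
≡ (¬(¬R → P) ∨ (R → ¬Q)) ∧ ¬(P → Q)   [eliminate →]
≡ (¬(¬¬R ∨ P) ∨ (R → ¬Q)) ∧ ¬(P → Q)   [eliminate →]
≡ (¬(¬¬R ∨ P) ∨ ¬R ∨ ¬Q) ∧ ¬(P → Q)   [eliminate →]
≡ (¬(¬¬R ∨ P) ∨ ¬R ∨ ¬Q) ∧ ¬(¬P ∨ Q)   [eliminate →]
≡ ((¬¬¬R ∧ ¬P) ∨ ¬R ∨ ¬Q) ∧ ¬(¬P ∨ Q)   [De Morgan]
≡ ((¬R ∧ ¬P) ∨ ¬R ∨ ¬Q) ∧ ¬(¬P ∨ Q)   [double negation]
≡ ((¬R ∧ ¬P) ∨ ¬R ∨ ¬Q) ∧ ¬¬P ∧ ¬Q   [De Morgan]
≡ ((¬R ∧ ¬P) ∨ ¬R ∨ ¬Q) ∧ P ∧ ¬Q   [double negation]
≡ (¬R ∨ ¬R ∨ ¬Q) ∧ (¬P ∨ ¬R ∨ ¬Q) ∧ P ∧ ¬Q   [distribute ∨ over ∧]
≡ P ∧ ¬Q   [simplify]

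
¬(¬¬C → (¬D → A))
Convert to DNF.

C ∧ ¬D ∧ ¬A

¬(¬¬C → (¬D → A))
≡ ¬(¬¬¬C ∨ (¬D → A))   (eliminate →)
≡ ¬(¬¬¬C ∨ ¬¬D ∨ A)   (eliminate →)
≡ ¬¬¬¬C ∧ ¬¬¬D ∧ ¬A   (De Morgan)
≡ ¬¬C ∧ ¬¬¬D ∧ ¬A   (double negation)
≡ C ∧ ¬¬¬D ∧ ¬A   (double negation)
≡ C ∧ ¬D ∧ ¬A   (double negation)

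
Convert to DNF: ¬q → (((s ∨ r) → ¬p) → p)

¬q → (((s ∨ r) → ¬p) → p)
⇔ ¬¬q ∨ (((s ∨ r) → ¬p) → p)   — eliminate →
⇔ ¬¬q ∨ ¬((s ∨ r) → ¬p) ∨ p   — eliminate →
⇔ ¬¬q ∨ ¬(¬(s ∨ r) ∨ ¬p) ∨ p   — eliminate →
⇔ q ∨ ¬(¬(s ∨ r) ∨ ¬p) ∨ p   — double negation
⇔ q ∨ (¬¬(s ∨ r) ∧ ¬¬p) ∨ p   — De Morgan
⇔ q ∨ ((s ∨ r) ∧ ¬¬p) ∨ p   — double negation
⇔ q ∨ ((s ∨ r) ∧ p) ∨ p   — double negation
⇔ q ∨ (s ∧ p) ∨ (r ∧ p) ∨ p   — distribute ∧ over ∨
⇔ q ∨ p   — simplify

q ∨ p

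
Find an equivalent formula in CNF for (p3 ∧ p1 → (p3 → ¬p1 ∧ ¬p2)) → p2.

(p3 ∨ p2) ∧ (p1 ∨ p2)

(p3 ∧ p1 → (p3 → ¬p1 ∧ ¬p2)) → p2
⇔ ¬(p3 ∧ p1 → (p3 → ¬p1 ∧ ¬p2)) ∨ p2   (eliminate →)
⇔ ¬(¬(p3 ∧ p1) ∨ (p3 → ¬p1 ∧ ¬p2)) ∨ p2   (eliminate →)
⇔ ¬(¬(p3 ∧ p1) ∨ ¬p3 ∨ ¬p1 ∧ ¬p2) ∨ p2   (eliminate →)
⇔ ¬¬(p3 ∧ p1) ∧ ¬¬p3 ∧ ¬(¬p1 ∧ ¬p2) ∨ p2   (De Morgan)
⇔ p3 ∧ p1 ∧ ¬¬p3 ∧ ¬(¬p1 ∧ ¬p2) ∨ p2   (double negation)
⇔ p3 ∧ p1 ∧ p3 ∧ ¬(¬p1 ∧ ¬p2) ∨ p2   (double negation)
⇔ p3 ∧ p1 ∧ p3 ∧ (¬¬p1 ∨ ¬¬p2) ∨ p2   (De Morgan)
⇔ p3 ∧ p1 ∧ p3 ∧ (p1 ∨ ¬¬p2) ∨ p2   (double negation)
⇔ p3 ∧ p1 ∧ p3 ∧ (p1 ∨ p2) ∨ p2   (double negation)
⇔ (p3 ∨ p2) ∧ (p1 ∨ p2) ∧ (p3 ∨ p2) ∧ (p1 ∨ p2 ∨ p2)   (distribute ∨ over ∧)
⇔ (p3 ∨ p2) ∧ (p1 ∨ p2)   (simplify)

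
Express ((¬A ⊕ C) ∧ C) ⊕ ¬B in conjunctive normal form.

(A ∨ ¬C ∨ ¬B) ∧ (C ∨ ¬B) ∧ (¬C ∨ ¬A ∨ B)

((¬A ⊕ C) ∧ C) ⊕ ¬B
⇔ (((¬A ⊕ C) ∧ C) ∨ ¬B) ∧ ¬((¬A ⊕ C) ∧ C ∧ ¬B)   — expand ⊕
⇔ (((¬A ∨ C) ∧ ¬(¬A ∧ C) ∧ C) ∨ ¬B) ∧ ¬((¬A ⊕ C) ∧ C ∧ ¬B)   — expand ⊕
⇔ (((¬A ∨ C) ∧ ¬(¬A ∧ C) ∧ C) ∨ ¬B) ∧ ¬((¬A ∨ C) ∧ ¬(¬A ∧ C) ∧ C ∧ ¬B)   — expand ⊕
⇔ (((¬A ∨ C) ∧ (¬¬A ∨ ¬C) ∧ C) ∨ ¬B) ∧ ¬((¬A ∨ C) ∧ ¬(¬A ∧ C) ∧ C ∧ ¬B)   — De Morgan
⇔ (((¬A ∨ C) ∧ (A ∨ ¬C) ∧ C) ∨ ¬B) ∧ ¬((¬A ∨ C) ∧ ¬(¬A ∧ C) ∧ C ∧ ¬B)   — double negation
⇔ (((¬A ∨ C) ∧ (A ∨ ¬C) ∧ C) ∨ ¬B) ∧ (¬(¬A ∨ C) ∨ ¬¬(¬A ∧ C) ∨ ¬C ∨ ¬¬B)   — De Morgan
⇔ (((¬A ∨ C) ∧ (A ∨ ¬C) ∧ C) ∨ ¬B) ∧ ((¬¬A ∧ ¬C) ∨ ¬¬(¬A ∧ C) ∨ ¬C ∨ ¬¬B)   — De Morgan
⇔ (((¬A ∨ C) ∧ (A ∨ ¬C) ∧ C) ∨ ¬B) ∧ ((A ∧ ¬C) ∨ ¬¬(¬A ∧ C) ∨ ¬C ∨ ¬¬B)   — double negation
⇔ (((¬A ∨ C) ∧ (A ∨ ¬C) ∧ C) ∨ ¬B) ∧ ((A ∧ ¬C) ∨ (¬A ∧ C) ∨ ¬C ∨ ¬¬B)   — double negation
⇔ (((¬A ∨ C) ∧ (A ∨ ¬C) ∧ C) ∨ ¬B) ∧ ((A ∧ ¬C) ∨ (¬A ∧ C) ∨ ¬C ∨ B)   — double negation
⇔ (¬A ∨ C ∨ ¬B) ∧ (A ∨ ¬C ∨ ¬B) ∧ (C ∨ ¬B) ∧ (A ∨ ¬A ∨ ¬C ∨ B) ∧ (A ∨ C ∨ ¬C ∨ B) ∧ (¬C ∨ ¬A ∨ ¬C ∨ B) ∧ (¬C ∨ C ∨ ¬C ∨ B)   — distribute ∨ over ∧
⇔ (A ∨ ¬C ∨ ¬B) ∧ (C ∨ ¬B) ∧ (¬C ∨ ¬A ∨ B)   — simplify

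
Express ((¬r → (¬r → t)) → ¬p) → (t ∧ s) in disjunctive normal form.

(r ∧ p) ∨ (t ∧ p) ∨ (t ∧ s)

((¬r → (¬r → t)) → ¬p) → (t ∧ s)
≡ ¬((¬r → (¬r → t)) → ¬p) ∨ (t ∧ s)
≡ ¬(¬(¬r → (¬r → t)) ∨ ¬p) ∨ (t ∧ s)
≡ ¬(¬(¬¬r ∨ (¬r → t)) ∨ ¬p) ∨ (t ∧ s)
≡ ¬(¬(¬¬r ∨ ¬¬r ∨ t) ∨ ¬p) ∨ (t ∧ s)
≡ (¬¬(¬¬r ∨ ¬¬r ∨ t) ∧ ¬¬p) ∨ (t ∧ s)
≡ ((¬¬r ∨ ¬¬r ∨ t) ∧ ¬¬p) ∨ (t ∧ s)
≡ ((r ∨ ¬¬r ∨ t) ∧ ¬¬p) ∨ (t ∧ s)
≡ ((r ∨ r ∨ t) ∧ ¬¬p) ∨ (t ∧ s)
≡ ((r ∨ r ∨ t) ∧ p) ∨ (t ∧ s)
≡ (r ∧ p) ∨ (r ∧ p) ∨ (t ∧ p) ∨ (t ∧ s)
≡ (r ∧ p) ∨ (t ∧ p) ∨ (t ∧ s)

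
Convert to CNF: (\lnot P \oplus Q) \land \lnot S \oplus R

(\lnot P \lor Q \lor R) \land (P \lor \lnot Q \lor R) \land (\lnot S \lor R) \land (P \lor Q \lor S \lor \lnot R) \land (\lnot Q \lor \lnot P \lor S \lor \lnot R)

(\lnot P \oplus Q) \land \lnot S \oplus R
≡ ((\lnot P \oplus Q) \land \lnot S \lor R) \land \lnot ((\lnot P \oplus Q) \land \lnot S \land R)
≡ ((\lnot P \lor Q) \land \lnot (\lnot P \land Q) \land \lnot S \lor R) \land \lnot ((\lnot P \oplus Q) \land \lnot S \land R)
≡ ((\lnot P \lor Q) \land \lnot (\lnot P \land Q) \land \lnot S \lor R) \land \lnot ((\lnot P \lor Q) \land \lnot (\lnot P \land Q) \land \lnot S \land R)
≡ ((\lnot P \lor Q) \land (\lnot \lnot P \lor \lnot Q) \land \lnot S \lor R) \land \lnot ((\lnot P \lor Q) \land \lnot (\lnot P \land Q) \land \lnot S \land R)
≡ ((\lnot P \lor Q) \land (P \lor \lnot Q) \land \lnot S \lor R) \land \lnot ((\lnot P \lor Q) \land \lnot (\lnot P \land Q) \land \lnot S \land R)
≡ ((\lnot P \lor Q) \land (P \lor \lnot Q) \land \lnot S \lor R) \land (\lnot (\lnot P \lor Q) \lor \lnot \lnot (\lnot P \land Q) \lor \lnot \lnot S \lor \lnot R)
≡ ((\lnot P \lor Q) \land (P \lor \lnot Q) \land \lnot S \lor R) \land (\lnot \lnot P \land \lnot Q \lor \lnot \lnot (\lnot P \land Q) \lor \lnot \lnot S \lor \lnot R)
≡ ((\lnot P \lor Q) \land (P \lor \lnot Q) \land \lnot S \lor R) \land (P \land \lnot Q \lor \lnot \lnot (\lnot P \land Q) \lor \lnot \lnot S \lor \lnot R)
≡ ((\lnot P \lor Q) \land (P \lor \lnot Q) \land \lnot S \lor R) \land (P \land \lnot Q \lor \lnot P \land Q \lor \lnot \lnot S \lor \lnot R)
≡ ((\lnot P \lor Q) \land (P \lor \lnot Q) \land \lnot S \lor R) \land (P \land \lnot Q \lor \lnot P \land Q \lor S \lor \lnot R)
≡ (\lnot P \lor Q \lor R) \land (P \lor \lnot Q \lor R) \land (\lnot S \lor R) \land (P \lor \lnot P \lor S \lor \lnot R) \land (P \lor Q \lor S \lor \lnot R) \land (\lnot Q \lor \lnot P \lor S \lor \lnot R) \land (\lnot Q \lor Q \lor S \lor \lnot R)
≡ (\lnot P \lor Q \lor R) \land (P \lor \lnot Q \lor R) \land (\lnot S \lor R) \land (P \lor Q \lor S \lor \lnot R) \land (\lnot Q \lor \lnot P \lor S \lor \lnot R)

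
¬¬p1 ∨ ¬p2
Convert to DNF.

¬¬p1 ∨ ¬p2
≡ p1 ∨ ¬p2   — double negation

p1 ∨ ¬p2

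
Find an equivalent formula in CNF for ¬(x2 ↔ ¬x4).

(x2 ∨ ¬x4) ∧ (x4 ∨ ¬x2)

¬(x2 ↔ ¬x4)
⇔ ¬((x2 → ¬x4) ∧ (¬x4 → x2))
⇔ ¬((¬x2 ∨ ¬x4) ∧ (¬x4 → x2))
⇔ ¬((¬x2 ∨ ¬x4) ∧ (¬¬x4 ∨ x2))
⇔ ¬(¬x2 ∨ ¬x4) ∨ ¬(¬¬x4 ∨ x2)
⇔ (¬¬x2 ∧ ¬¬x4) ∨ ¬(¬¬x4 ∨ x2)
⇔ (x2 ∧ ¬¬x4) ∨ ¬(¬¬x4 ∨ x2)
⇔ (x2 ∧ x4) ∨ ¬(¬¬x4 ∨ x2)
⇔ (x2 ∧ x4) ∨ (¬¬¬x4 ∧ ¬x2)
⇔ (x2 ∧ x4) ∨ (¬x4 ∧ ¬x2)
⇔ (x2 ∨ ¬x4) ∧ (x2 ∨ ¬x2) ∧ (x4 ∨ ¬x4) ∧ (x4 ∨ ¬x2)
⇔ (x2 ∨ ¬x4) ∧ (x4 ∨ ¬x2)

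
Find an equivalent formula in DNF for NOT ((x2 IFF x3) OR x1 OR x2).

NOT ((x2 IFF x3) OR x1 OR x2)
= NOT (((x2 IMPLIES x3) AND (x3 IMPLIES x2)) OR x1 OR x2)   [eliminate IFF]
= NOT (((NOT x2 OR x3) AND (x3 IMPLIES x2)) OR x1 OR x2)   [eliminate IMPLIES]
= NOT (((NOT x2 OR x3) AND (NOT x3 OR x2)) OR x1 OR x2)   [eliminate IMPLIES]
= NOT ((NOT x2 OR x3) AND (NOT x3 OR x2)) AND NOT x1 AND NOT x2   [De Morgan]
= (NOT (NOT x2 OR x3) OR NOT (NOT x3 OR x2)) AND NOT x1 AND NOT x2   [De Morgan]
= ((NOT NOT x2 AND NOT x3) OR NOT (NOT x3 OR x2)) AND NOT x1 AND NOT x2   [De Morgan]
= ((x2 AND NOT x3) OR NOT (NOT x3 OR x2)) AND NOT x1 AND NOT x2   [double negation]
= ((x2 AND NOT x3) OR (NOT NOT x3 AND NOT x2)) AND NOT x1 AND NOT x2   [De Morgan]
= ((x2 AND NOT x3) OR (x3 AND NOT x2)) AND NOT x1 AND NOT x2   [double negation]
= (x2 AND NOT x3 AND NOT x1 AND NOT x2) OR (x3 AND NOT x2 AND NOT x1 AND NOT x2)   [distribute AND over OR]
= x3 AND NOT x2 AND NOT x1   [simplify]

x3 AND NOT x2 AND NOT x1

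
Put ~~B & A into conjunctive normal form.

~~B & A
= B & A

B & A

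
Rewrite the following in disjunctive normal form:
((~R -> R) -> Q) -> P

((~R -> R) -> Q) -> P
≡ ~((~R -> R) -> Q) | P   [eliminate ->]
≡ ~(~(~R -> R) | Q) | P   [eliminate ->]
≡ ~(~(~~R | R) | Q) | P   [eliminate ->]
≡ (~~(~~R | R) & ~Q) | P   [De Morgan]
≡ ((~~R | R) & ~Q) | P   [double negation]
≡ ((R | R) & ~Q) | P   [double negation]
≡ (R & ~Q) | (R & ~Q) | P   [distribute & over |]
≡ (R & ~Q) | P   [simplify]

(R & ~Q) | P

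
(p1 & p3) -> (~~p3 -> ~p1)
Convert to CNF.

~p1 | ~p3

(p1 & p3) -> (~~p3 -> ~p1)
⇔ ~(p1 & p3) | (~~p3 -> ~p1)   [eliminate ->]
⇔ ~(p1 & p3) | ~~~p3 | ~p1   [eliminate ->]
⇔ ~p1 | ~p3 | ~~~p3 | ~p1   [De Morgan]
⇔ ~p1 | ~p3 | ~p3 | ~p1   [double negation]
⇔ ~p1 | ~p3   [simplify]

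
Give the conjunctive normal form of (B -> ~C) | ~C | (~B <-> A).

~B | ~C | ~A

(B -> ~C) | ~C | (~B <-> A)
⇔ ~B | ~C | ~C | (~B <-> A)   [eliminate ->]
⇔ ~B | ~C | ~C | ((~B -> A) & (A -> ~B))   [eliminate <->]
⇔ ~B | ~C | ~C | ((~~B | A) & (A -> ~B))   [eliminate ->]
⇔ ~B | ~C | ~C | ((~~B | A) & (~A | ~B))   [eliminate ->]
⇔ ~B | ~C | ~C | ((B | A) & (~A | ~B))   [double negation]
⇔ (~B | ~C | ~C | B | A) & (~B | ~C | ~C | ~A | ~B)   [distribute | over &]
⇔ ~B | ~C | ~A   [simplify]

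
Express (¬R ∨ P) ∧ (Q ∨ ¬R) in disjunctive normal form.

¬R ∨ (P ∧ Q)

(¬R ∨ P) ∧ (Q ∨ ¬R)
⇔ (¬R ∧ Q) ∨ (¬R ∧ ¬R) ∨ (P ∧ Q) ∨ (P ∧ ¬R)   [distribute ∧ over ∨]
⇔ ¬R ∨ (P ∧ Q)   [simplify]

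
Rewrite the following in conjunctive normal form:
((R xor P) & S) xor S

((R xor P) & S) xor S
≡ (((R xor P) & S) | S) & ~((R xor P) & S & S)   — expand xor
≡ (((R | P) & ~(R & P) & S) | S) & ~((R xor P) & S & S)   — expand xor
≡ (((R | P) & ~(R & P) & S) | S) & ~((R | P) & ~(R & P) & S & S)   — expand xor
≡ (((R | P) & (~R | ~P) & S) | S) & ~((R | P) & ~(R & P) & S & S)   — De Morgan
≡ (((R | P) & (~R | ~P) & S) | S) & (~(R | P) | ~~(R & P) | ~S | ~S)   — De Morgan
≡ (((R | P) & (~R | ~P) & S) | S) & ((~R & ~P) | ~~(R & P) | ~S | ~S)   — De Morgan
≡ (((R | P) & (~R | ~P) & S) | S) & ((~R & ~P) | (R & P) | ~S | ~S)   — double negation
≡ (R | P | S) & (~R | ~P | S) & (S | S) & (~R | R | ~S | ~S) & (~R | P | ~S | ~S) & (~P | R | ~S | ~S) & (~P | P | ~S | ~S)   — distribute | over &
≡ S & (~R | P | ~S) & (~P | R | ~S)   — simplify

S & (~R | P | ~S) & (~P | R | ~S)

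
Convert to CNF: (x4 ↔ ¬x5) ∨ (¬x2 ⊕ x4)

(x4 ↔ ¬x5) ∨ (¬x2 ⊕ x4)
⇔ ((x4 → ¬x5) ∧ (¬x5 → x4)) ∨ (¬x2 ⊕ x4)   [eliminate ↔]
⇔ ((¬x4 ∨ ¬x5) ∧ (¬x5 → x4)) ∨ (¬x2 ⊕ x4)   [eliminate →]
⇔ ((¬x4 ∨ ¬x5) ∧ (¬¬x5 ∨ x4)) ∨ (¬x2 ⊕ x4)   [eliminate →]
⇔ ((¬x4 ∨ ¬x5) ∧ (¬¬x5 ∨ x4)) ∨ ((¬x2 ∨ x4) ∧ ¬(¬x2 ∧ x4))   [expand ⊕]
⇔ ((¬x4 ∨ ¬x5) ∧ (x5 ∨ x4)) ∨ ((¬x2 ∨ x4) ∧ ¬(¬x2 ∧ x4))   [double negation]
⇔ ((¬x4 ∨ ¬x5) ∧ (x5 ∨ x4)) ∨ ((¬x2 ∨ x4) ∧ (¬¬x2 ∨ ¬x4))   [De Morgan]
⇔ ((¬x4 ∨ ¬x5) ∧ (x5 ∨ x4)) ∨ ((¬x2 ∨ x4) ∧ (x2 ∨ ¬x4))   [double negation]
⇔ (¬x4 ∨ ¬x5 ∨ ¬x2 ∨ x4) ∧ (¬x4 ∨ ¬x5 ∨ x2 ∨ ¬x4) ∧ (x5 ∨ x4 ∨ ¬x2 ∨ x4) ∧ (x5 ∨ x4 ∨ x2 ∨ ¬x4)   [distribute ∨ over ∧]
⇔ (¬x4 ∨ ¬x5 ∨ x2) ∧ (x5 ∨ x4 ∨ ¬x2)   [simplify]

(¬x4 ∨ ¬x5 ∨ x2) ∧ (x5 ∨ x4 ∨ ¬x2)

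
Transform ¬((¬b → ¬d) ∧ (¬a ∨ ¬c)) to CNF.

¬((¬b → ¬d) ∧ (¬a ∨ ¬c))
≡ ¬((¬¬b ∨ ¬d) ∧ (¬a ∨ ¬c))   [eliminate →]
≡ ¬(¬¬b ∨ ¬d) ∨ ¬(¬a ∨ ¬c)   [De Morgan]
≡ (¬¬¬b ∧ ¬¬d) ∨ ¬(¬a ∨ ¬c)   [De Morgan]
≡ (¬b ∧ ¬¬d) ∨ ¬(¬a ∨ ¬c)   [double negation]
≡ (¬b ∧ d) ∨ ¬(¬a ∨ ¬c)   [double negation]
≡ (¬b ∧ d) ∨ (¬¬a ∧ ¬¬c)   [De Morgan]
≡ (¬b ∧ d) ∨ (a ∧ ¬¬c)   [double negation]
≡ (¬b ∧ d) ∨ (a ∧ c)   [double negation]
≡ (¬b ∨ a) ∧ (¬b ∨ c) ∧ (d ∨ a) ∧ (d ∨ c)   [distribute ∨ over ∧]

(¬b ∨ a) ∧ (¬b ∨ c) ∧ (d ∨ a) ∧ (d ∨ c)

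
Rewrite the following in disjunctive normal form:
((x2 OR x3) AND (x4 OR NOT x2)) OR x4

((x2 OR x3) AND (x4 OR NOT x2)) OR x4
⇔ (x2 AND x4) OR (x2 AND NOT x2) OR (x3 AND x4) OR (x3 AND NOT x2) OR x4   [distribute AND over OR]
⇔ (x3 AND NOT x2) OR x4   [simplify]

(x3 AND NOT x2) OR x4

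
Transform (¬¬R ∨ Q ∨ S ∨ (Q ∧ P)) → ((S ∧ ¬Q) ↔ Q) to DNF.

¬S ∧ ¬Q

(¬¬R ∨ Q ∨ S ∨ (Q ∧ P)) → ((S ∧ ¬Q) ↔ Q)
≡ ¬(¬¬R ∨ Q ∨ S ∨ (Q ∧ P)) ∨ ((S ∧ ¬Q) ↔ Q)   — eliminate →
≡ ¬(¬¬R ∨ Q ∨ S ∨ (Q ∧ P)) ∨ (((S ∧ ¬Q) → Q) ∧ (Q → (S ∧ ¬Q)))   — eliminate ↔
≡ ¬(¬¬R ∨ Q ∨ S ∨ (Q ∧ P)) ∨ ((¬(S ∧ ¬Q) ∨ Q) ∧ (Q → (S ∧ ¬Q)))   — eliminate →
≡ ¬(¬¬R ∨ Q ∨ S ∨ (Q ∧ P)) ∨ ((¬(S ∧ ¬Q) ∨ Q) ∧ (¬Q ∨ (S ∧ ¬Q)))   — eliminate →
≡ (¬¬¬R ∧ ¬Q ∧ ¬S ∧ ¬(Q ∧ P)) ∨ ((¬(S ∧ ¬Q) ∨ Q) ∧ (¬Q ∨ (S ∧ ¬Q)))   — De Morgan
≡ (¬R ∧ ¬Q ∧ ¬S ∧ ¬(Q ∧ P)) ∨ ((¬(S ∧ ¬Q) ∨ Q) ∧ (¬Q ∨ (S ∧ ¬Q)))   — double negation
≡ (¬R ∧ ¬Q ∧ ¬S ∧ (¬Q ∨ ¬P)) ∨ ((¬(S ∧ ¬Q) ∨ Q) ∧ (¬Q ∨ (S ∧ ¬Q)))   — De Morgan
≡ (¬R ∧ ¬Q ∧ ¬S ∧ (¬Q ∨ ¬P)) ∨ ((¬S ∨ ¬¬Q ∨ Q) ∧ (¬Q ∨ (S ∧ ¬Q)))   — De Morgan
≡ (¬R ∧ ¬Q ∧ ¬S ∧ (¬Q ∨ ¬P)) ∨ ((¬S ∨ Q ∨ Q) ∧ (¬Q ∨ (S ∧ ¬Q)))   — double negation
≡ (¬R ∧ ¬Q ∧ ¬S ∧ ¬Q) ∨ (¬R ∧ ¬Q ∧ ¬S ∧ ¬P) ∨ (¬S ∧ ¬Q) ∨ (¬S ∧ S ∧ ¬Q) ∨ (Q ∧ ¬Q) ∨ (Q ∧ S ∧ ¬Q) ∨ (Q ∧ ¬Q) ∨ (Q ∧ S ∧ ¬Q)   — distribute ∧ over ∨
≡ ¬S ∧ ¬Q   — simplify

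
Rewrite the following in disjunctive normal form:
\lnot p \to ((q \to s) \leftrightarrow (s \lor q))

\lnot p \to ((q \to s) \leftrightarrow (s \lor q))
≡ \lnot \lnot p \lor ((q \to s) \leftrightarrow (s \lor q))
≡ \lnot \lnot p \lor (((q \to s) \to (s \lor q)) \land ((s \lor q) \to (q \to s)))
≡ \lnot \lnot p \lor ((\lnot (q \to s) \lor s \lor q) \land ((s \lor q) \to (q \to s)))
≡ \lnot \lnot p \lor ((\lnot (\lnot q \lor s) \lor s \lor q) \land ((s \lor q) \to (q \to s)))
≡ \lnot \lnot p \lor ((\lnot (\lnot q \lor s) \lor s \lor q) \land (\lnot (s \lor q) \lor (q \to s)))
≡ \lnot \lnot p \lor ((\lnot (\lnot q \lor s) \lor s \lor q) \land (\lnot (s \lor q) \lor \lnot q \lor s))
≡ p \lor ((\lnot (\lnot q \lor s) \lor s \lor q) \land (\lnot (s \lor q) \lor \lnot q \lor s))
≡ p \lor (((\lnot \lnot q \land \lnot s) \lor s \lor q) \land (\lnot (s \lor q) \lor \lnot q \lor s))
≡ p \lor (((q \land \lnot s) \lor s \lor q) \land (\lnot (s \lor q) \lor \lnot q \lor s))
≡ p \lor (((q \land \lnot s) \lor s \lor q) \land ((\lnot s \land \lnot q) \lor \lnot q \lor s))
≡ p \lor (q \land \lnot s \land \lnot s \land \lnot q) \lor (q \land \lnot s \land \lnot q) \lor (q \land \lnot s \land s) \lor (s \land \lnot s \land \lnot q) \lor (s \land \lnot q) \lor (s \land s) \lor (q \land \lnot s \land \lnot q) \lor (q \land \lnot q) \lor (q \land s)
≡ p \lor s

p \lor s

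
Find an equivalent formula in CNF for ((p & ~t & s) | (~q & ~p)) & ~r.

(p | ~q) & (~t | ~q) & (~t | ~p) & (s | ~q) & (s | ~p) & ~r

((p & ~t & s) | (~q & ~p)) & ~r
≡ (p | ~q) & (p | ~p) & (~t | ~q) & (~t | ~p) & (s | ~q) & (s | ~p) & ~r   [distribute | over &]
≡ (p | ~q) & (~t | ~q) & (~t | ~p) & (s | ~q) & (s | ~p) & ~r   [simplify]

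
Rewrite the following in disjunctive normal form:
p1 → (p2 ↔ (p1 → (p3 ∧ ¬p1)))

p1 → (p2 ↔ (p1 → (p3 ∧ ¬p1)))
= ¬p1 ∨ (p2 ↔ (p1 → (p3 ∧ ¬p1)))   (eliminate →)
= ¬p1 ∨ ((p2 → (p1 → (p3 ∧ ¬p1))) ∧ ((p1 → (p3 ∧ ¬p1)) → p2))   (eliminate ↔)
= ¬p1 ∨ ((¬p2 ∨ (p1 → (p3 ∧ ¬p1))) ∧ ((p1 → (p3 ∧ ¬p1)) → p2))   (eliminate →)
= ¬p1 ∨ ((¬p2 ∨ ¬p1 ∨ (p3 ∧ ¬p1)) ∧ ((p1 → (p3 ∧ ¬p1)) → p2))   (eliminate →)
= ¬p1 ∨ ((¬p2 ∨ ¬p1 ∨ (p3 ∧ ¬p1)) ∧ (¬(p1 → (p3 ∧ ¬p1)) ∨ p2))   (eliminate →)
= ¬p1 ∨ ((¬p2 ∨ ¬p1 ∨ (p3 ∧ ¬p1)) ∧ (¬(¬p1 ∨ (p3 ∧ ¬p1)) ∨ p2))   (eliminate →)
= ¬p1 ∨ ((¬p2 ∨ ¬p1 ∨ (p3 ∧ ¬p1)) ∧ ((¬¬p1 ∧ ¬(p3 ∧ ¬p1)) ∨ p2))   (De Morgan)
= ¬p1 ∨ ((¬p2 ∨ ¬p1 ∨ (p3 ∧ ¬p1)) ∧ ((p1 ∧ ¬(p3 ∧ ¬p1)) ∨ p2))   (double negation)
= ¬p1 ∨ ((¬p2 ∨ ¬p1 ∨ (p3 ∧ ¬p1)) ∧ ((p1 ∧ (¬p3 ∨ ¬¬p1)) ∨ p2))   (De Morgan)
= ¬p1 ∨ ((¬p2 ∨ ¬p1 ∨ (p3 ∧ ¬p1)) ∧ ((p1 ∧ (¬p3 ∨ p1)) ∨ p2))   (double negation)
= ¬p1 ∨ (¬p2 ∧ p1 ∧ ¬p3) ∨ (¬p2 ∧ p1 ∧ p1) ∨ (¬p2 ∧ p2) ∨ (¬p1 ∧ p1 ∧ ¬p3) ∨ (¬p1 ∧ p1 ∧ p1) ∨ (¬p1 ∧ p2) ∨ (p3 ∧ ¬p1 ∧ p1 ∧ ¬p3) ∨ (p3 ∧ ¬p1 ∧ p1 ∧ p1) ∨ (p3 ∧ ¬p1 ∧ p2)   (distribute ∧ over ∨)
= ¬p1 ∨ (¬p2 ∧ p1)   (simplify)

¬p1 ∨ (¬p2 ∧ p1)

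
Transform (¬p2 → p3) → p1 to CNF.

(¬p2 ∨ p1) ∧ (¬p3 ∨ p1)

(¬p2 → p3) → p1
≡ ¬(¬p2 → p3) ∨ p1   — eliminate →
≡ ¬(¬¬p2 ∨ p3) ∨ p1   — eliminate →
≡ (¬¬¬p2 ∧ ¬p3) ∨ p1   — De Morgan
≡ (¬p2 ∧ ¬p3) ∨ p1   — double negation
≡ (¬p2 ∨ p1) ∧ (¬p3 ∨ p1)   — distribute ∨ over ∧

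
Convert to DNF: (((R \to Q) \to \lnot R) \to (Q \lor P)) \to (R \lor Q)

(\lnot R \land \lnot Q \land \lnot P) \lor R \lor Q

(((R \to Q) \to \lnot R) \to (Q \lor P)) \to (R \lor Q)
≡ \lnot (((R \to Q) \to \lnot R) \to (Q \lor P)) \lor R \lor Q   [eliminate \to]
≡ \lnot (\lnot ((R \to Q) \to \lnot R) \lor Q \lor P) \lor R \lor Q   [eliminate \to]
≡ \lnot (\lnot (\lnot (R \to Q) \lor \lnot R) \lor Q \lor P) \lor R \lor Q   [eliminate \to]
≡ \lnot (\lnot (\lnot (\lnot R \lor Q) \lor \lnot R) \lor Q \lor P) \lor R \lor Q   [eliminate \to]
≡ (\lnot \lnot (\lnot (\lnot R \lor Q) \lor \lnot R) \land \lnot Q \land \lnot P) \lor R \lor Q   [De Morgan]
≡ ((\lnot (\lnot R \lor Q) \lor \lnot R) \land \lnot Q \land \lnot P) \lor R \lor Q   [double negation]
≡ (((\lnot \lnot R \land \lnot Q) \lor \lnot R) \land \lnot Q \land \lnot P) \lor R \lor Q   [De Morgan]
≡ (((R \land \lnot Q) \lor \lnot R) \land \lnot Q \land \lnot P) \lor R \lor Q   [double negation]
≡ (R \land \lnot Q \land \lnot Q \land \lnot P) \lor (\lnot R \land \lnot Q \land \lnot P) \lor R \lor Q   [distribute \land over \lor]
≡ (\lnot R \land \lnot Q \land \lnot P) \lor R \lor Q   [simplify]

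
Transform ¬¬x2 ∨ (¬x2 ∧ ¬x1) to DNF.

¬¬x2 ∨ (¬x2 ∧ ¬x1)
= x2 ∨ (¬x2 ∧ ¬x1)

x2 ∨ (¬x2 ∧ ¬x1)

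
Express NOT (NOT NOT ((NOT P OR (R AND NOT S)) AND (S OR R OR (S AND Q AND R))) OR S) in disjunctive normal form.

NOT S AND NOT R

NOT (NOT NOT ((NOT P OR (R AND NOT S)) AND (S OR R OR (S AND Q AND R))) OR S)
≡ NOT NOT NOT ((NOT P OR (R AND NOT S)) AND (S OR R OR (S AND Q AND R))) AND NOT S   (De Morgan)
≡ NOT ((NOT P OR (R AND NOT S)) AND (S OR R OR (S AND Q AND R))) AND NOT S   (double negation)
≡ (NOT (NOT P OR (R AND NOT S)) OR NOT (S OR R OR (S AND Q AND R))) AND NOT S   (De Morgan)
≡ ((NOT NOT P AND NOT (R AND NOT S)) OR NOT (S OR R OR (S AND Q AND R))) AND NOT S   (De Morgan)
≡ ((P AND NOT (R AND NOT S)) OR NOT (S OR R OR (S AND Q AND R))) AND NOT S   (double negation)
≡ ((P AND (NOT R OR NOT NOT S)) OR NOT (S OR R OR (S AND Q AND R))) AND NOT S   (De Morgan)
≡ ((P AND (NOT R OR S)) OR NOT (S OR R OR (S AND Q AND R))) AND NOT S   (double negation)
≡ ((P AND (NOT R OR S)) OR (NOT S AND NOT R AND NOT (S AND Q AND R))) AND NOT S   (De Morgan)
≡ ((P AND (NOT R OR S)) OR (NOT S AND NOT R AND (NOT S OR NOT Q OR NOT R))) AND NOT S   (De Morgan)
≡ (P AND NOT R AND NOT S) OR (P AND S AND NOT S) OR (NOT S AND NOT R AND NOT S AND NOT S) OR (NOT S AND NOT R AND NOT Q AND NOT S) OR (NOT S AND NOT R AND NOT R AND NOT S)   (distribute AND over OR)
≡ NOT S AND NOT R   (simplify)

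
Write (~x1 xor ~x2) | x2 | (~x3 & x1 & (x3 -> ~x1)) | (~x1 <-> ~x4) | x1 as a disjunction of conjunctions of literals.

(~x1 xor ~x2) | x2 | (~x3 & x1 & (x3 -> ~x1)) | (~x1 <-> ~x4) | x1
≡ (~x1 & ~~x2) | (~~x1 & ~x2) | x2 | (~x3 & x1 & (x3 -> ~x1)) | (~x1 <-> ~x4) | x1
≡ (~x1 & ~~x2) | (~~x1 & ~x2) | x2 | (~x3 & x1 & (~x3 | ~x1)) | (~x1 <-> ~x4) | x1
≡ (~x1 & ~~x2) | (~~x1 & ~x2) | x2 | (~x3 & x1 & (~x3 | ~x1)) | ((~x1 -> ~x4) & (~x4 -> ~x1)) | x1
≡ (~x1 & ~~x2) | (~~x1 & ~x2) | x2 | (~x3 & x1 & (~x3 | ~x1)) | ((~~x1 | ~x4) & (~x4 -> ~x1)) | x1
≡ (~x1 & ~~x2) | (~~x1 & ~x2) | x2 | (~x3 & x1 & (~x3 | ~x1)) | ((~~x1 | ~x4) & (~~x4 | ~x1)) | x1
≡ (~x1 & x2) | (~~x1 & ~x2) | x2 | (~x3 & x1 & (~x3 | ~x1)) | ((~~x1 | ~x4) & (~~x4 | ~x1)) | x1
≡ (~x1 & x2) | (x1 & ~x2) | x2 | (~x3 & x1 & (~x3 | ~x1)) | ((~~x1 | ~x4) & (~~x4 | ~x1)) | x1
≡ (~x1 & x2) | (x1 & ~x2) | x2 | (~x3 & x1 & (~x3 | ~x1)) | ((x1 | ~x4) & (~~x4 | ~x1)) | x1
≡ (~x1 & x2) | (x1 & ~x2) | x2 | (~x3 & x1 & (~x3 | ~x1)) | ((x1 | ~x4) & (x4 | ~x1)) | x1
≡ (~x1 & x2) | (x1 & ~x2) | x2 | (~x3 & x1 & ~x3) | (~x3 & x1 & ~x1) | (x1 & x4) | (x1 & ~x1) | (~x4 & x4) | (~x4 & ~x1) | x1
≡ x2 | (~x4 & ~x1) | x1

x2 | (~x4 & ~x1) | x1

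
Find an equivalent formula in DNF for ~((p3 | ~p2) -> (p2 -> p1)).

~((p3 | ~p2) -> (p2 -> p1))
= ~(~(p3 | ~p2) | (p2 -> p1))
= ~(~(p3 | ~p2) | ~p2 | p1)
= ~~(p3 | ~p2) & ~~p2 & ~p1
= (p3 | ~p2) & ~~p2 & ~p1
= (p3 | ~p2) & p2 & ~p1
= (p3 & p2 & ~p1) | (~p2 & p2 & ~p1)
= p3 & p2 & ~p1

p3 & p2 & ~p1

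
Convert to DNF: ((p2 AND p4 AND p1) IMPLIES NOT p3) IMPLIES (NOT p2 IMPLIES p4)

((p2 AND p4 AND p1) IMPLIES NOT p3) IMPLIES (NOT p2 IMPLIES p4)
⇔ NOT ((p2 AND p4 AND p1) IMPLIES NOT p3) OR (NOT p2 IMPLIES p4)   [eliminate IMPLIES]
⇔ NOT (NOT (p2 AND p4 AND p1) OR NOT p3) OR (NOT p2 IMPLIES p4)   [eliminate IMPLIES]
⇔ NOT (NOT (p2 AND p4 AND p1) OR NOT p3) OR NOT NOT p2 OR p4   [eliminate IMPLIES]
⇔ (NOT NOT (p2 AND p4 AND p1) AND NOT NOT p3) OR NOT NOT p2 OR p4   [De Morgan]
⇔ (p2 AND p4 AND p1 AND NOT NOT p3) OR NOT NOT p2 OR p4   [double negation]
⇔ (p2 AND p4 AND p1 AND p3) OR NOT NOT p2 OR p4   [double negation]
⇔ (p2 AND p4 AND p1 AND p3) OR p2 OR p4   [double negation]
⇔ p2 OR p4   [simplify]

p2 OR p4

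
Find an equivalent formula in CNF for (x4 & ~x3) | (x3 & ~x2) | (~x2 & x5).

(x4 & ~x3) | (x3 & ~x2) | (~x2 & x5)
⇔ (x4 | x3 | ~x2) & (x4 | x3 | x5) & (x4 | ~x2 | ~x2) & (x4 | ~x2 | x5) & (~x3 | x3 | ~x2) & (~x3 | x3 | x5) & (~x3 | ~x2 | ~x2) & (~x3 | ~x2 | x5)   [distribute | over &]
⇔ (x4 | x3 | x5) & (x4 | ~x2) & (~x3 | ~x2)   [simplify]

(x4 | x3 | x5) & (x4 | ~x2) & (~x3 | ~x2)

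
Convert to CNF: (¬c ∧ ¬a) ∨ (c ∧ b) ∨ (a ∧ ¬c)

¬c ∨ b

(¬c ∧ ¬a) ∨ (c ∧ b) ∨ (a ∧ ¬c)
≡ (¬c ∨ c ∨ a) ∧ (¬c ∨ c ∨ ¬c) ∧ (¬c ∨ b ∨ a) ∧ (¬c ∨ b ∨ ¬c) ∧ (¬a ∨ c ∨ a) ∧ (¬a ∨ c ∨ ¬c) ∧ (¬a ∨ b ∨ a) ∧ (¬a ∨ b ∨ ¬c)   [distribute ∨ over ∧]
≡ ¬c ∨ b   [simplify]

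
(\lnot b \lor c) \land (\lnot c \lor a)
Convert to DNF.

(\lnot b \land \lnot c) \lor (\lnot b \land a) \lor (c \land a)

(\lnot b \lor c) \land (\lnot c \lor a)
≡ (\lnot b \land \lnot c) \lor (\lnot b \land a) \lor (c \land \lnot c) \lor (c \land a)   — distribute \land over \lor
≡ (\lnot b \land \lnot c) \lor (\lnot b \land a) \lor (c \land a)   — simplify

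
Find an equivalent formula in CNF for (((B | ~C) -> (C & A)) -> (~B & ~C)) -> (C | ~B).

~B | C

(((B | ~C) -> (C & A)) -> (~B & ~C)) -> (C | ~B)
= ~(((B | ~C) -> (C & A)) -> (~B & ~C)) | C | ~B   [eliminate ->]
= ~(~((B | ~C) -> (C & A)) | (~B & ~C)) | C | ~B   [eliminate ->]
= ~(~(~(B | ~C) | (C & A)) | (~B & ~C)) | C | ~B   [eliminate ->]
= (~~(~(B | ~C) | (C & A)) & ~(~B & ~C)) | C | ~B   [De Morgan]
= ((~(B | ~C) | (C & A)) & ~(~B & ~C)) | C | ~B   [double negation]
= (((~B & ~~C) | (C & A)) & ~(~B & ~C)) | C | ~B   [De Morgan]
= (((~B & C) | (C & A)) & ~(~B & ~C)) | C | ~B   [double negation]
= (((~B & C) | (C & A)) & (~~B | ~~C)) | C | ~B   [De Morgan]
= (((~B & C) | (C & A)) & (B | ~~C)) | C | ~B   [double negation]
= (((~B & C) | (C & A)) & (B | C)) | C | ~B   [double negation]
= (~B | C | C | ~B) & (~B | A | C | ~B) & (C | C | C | ~B) & (C | A | C | ~B) & (B | C | C | ~B)   [distribute | over &]
= ~B | C   [simplify]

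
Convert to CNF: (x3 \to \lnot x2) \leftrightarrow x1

(x3 \to \lnot x2) \leftrightarrow x1
= ((x3 \to \lnot x2) \to x1) \land (x1 \to (x3 \to \lnot x2))   [eliminate \leftrightarrow]
= (\lnot (x3 \to \lnot x2) \lor x1) \land (x1 \to (x3 \to \lnot x2))   [eliminate \to]
= (\lnot (\lnot x3 \lor \lnot x2) \lor x1) \land (x1 \to (x3 \to \lnot x2))   [eliminate \to]
= (\lnot (\lnot x3 \lor \lnot x2) \lor x1) \land (\lnot x1 \lor (x3 \to \lnot x2))   [eliminate \to]
= (\lnot (\lnot x3 \lor \lnot x2) \lor x1) \land (\lnot x1 \lor \lnot x3 \lor \lnot x2)   [eliminate \to]
= ((\lnot \lnot x3 \land \lnot \lnot x2) \lor x1) \land (\lnot x1 \lor \lnot x3 \lor \lnot x2)   [De Morgan]
= ((x3 \land \lnot \lnot x2) \lor x1) \land (\lnot x1 \lor \lnot x3 \lor \lnot x2)   [double negation]
= ((x3 \land x2) \lor x1) \land (\lnot x1 \lor \lnot x3 \lor \lnot x2)   [double negation]
= (x3 \lor x1) \land (x2 \lor x1) \land (\lnot x1 \lor \lnot x3 \lor \lnot x2)   [distribute \lor over \land]

(x3 \lor x1) \land (x2 \lor x1) \land (\lnot x1 \lor \lnot x3 \lor \lnot x2)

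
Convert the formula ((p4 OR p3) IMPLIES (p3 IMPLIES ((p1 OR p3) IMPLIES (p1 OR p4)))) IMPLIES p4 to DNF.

((p4 OR p3) IMPLIES (p3 IMPLIES ((p1 OR p3) IMPLIES (p1 OR p4)))) IMPLIES p4
⇔ NOT ((p4 OR p3) IMPLIES (p3 IMPLIES ((p1 OR p3) IMPLIES (p1 OR p4)))) OR p4   [eliminate IMPLIES]
⇔ NOT (NOT (p4 OR p3) OR (p3 IMPLIES ((p1 OR p3) IMPLIES (p1 OR p4)))) OR p4   [eliminate IMPLIES]
⇔ NOT (NOT (p4 OR p3) OR NOT p3 OR ((p1 OR p3) IMPLIES (p1 OR p4))) OR p4   [eliminate IMPLIES]
⇔ NOT (NOT (p4 OR p3) OR NOT p3 OR NOT (p1 OR p3) OR p1 OR p4) OR p4   [eliminate IMPLIES]
⇔ (NOT NOT (p4 OR p3) AND NOT NOT p3 AND NOT NOT (p1 OR p3) AND NOT p1 AND NOT p4) OR p4   [De Morgan]
⇔ ((p4 OR p3) AND NOT NOT p3 AND NOT NOT (p1 OR p3) AND NOT p1 AND NOT p4) OR p4   [double negation]
⇔ ((p4 OR p3) AND p3 AND NOT NOT (p1 OR p3) AND NOT p1 AND NOT p4) OR p4   [double negation]
⇔ ((p4 OR p3) AND p3 AND (p1 OR p3) AND NOT p1 AND NOT p4) OR p4   [double negation]
⇔ (p4 AND p3 AND p1 AND NOT p1 AND NOT p4) OR (p4 AND p3 AND p3 AND NOT p1 AND NOT p4) OR (p3 AND p3 AND p1 AND NOT p1 AND NOT p4) OR (p3 AND p3 AND p3 AND NOT p1 AND NOT p4) OR p4   [distribute AND over OR]
⇔ (p3 AND NOT p1 AND NOT p4) OR p4   [simplify]

(p3 AND NOT p1 AND NOT p4) OR p4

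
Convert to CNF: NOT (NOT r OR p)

NOT (NOT r OR p)
⇔ NOT NOT r AND NOT p   — De Morgan
⇔ r AND NOT p   — double negation

r AND NOT p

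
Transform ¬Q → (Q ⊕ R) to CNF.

¬Q → (Q ⊕ R)
≡ ¬¬Q ∨ (Q ⊕ R)   (eliminate →)
≡ ¬¬Q ∨ ((Q ∨ R) ∧ ¬(Q ∧ R))   (expand ⊕)
≡ Q ∨ ((Q ∨ R) ∧ ¬(Q ∧ R))   (double negation)
≡ Q ∨ ((Q ∨ R) ∧ (¬Q ∨ ¬R))   (De Morgan)
≡ (Q ∨ Q ∨ R) ∧ (Q ∨ ¬Q ∨ ¬R)   (distribute ∨ over ∧)
≡ Q ∨ R   (simplify)

Q ∨ R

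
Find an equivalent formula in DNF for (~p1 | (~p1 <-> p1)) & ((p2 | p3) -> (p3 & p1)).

(~p1 | (~p1 <-> p1)) & ((p2 | p3) -> (p3 & p1))
⇔ (~p1 | ((~p1 -> p1) & (p1 -> ~p1))) & ((p2 | p3) -> (p3 & p1))   [eliminate <->]
⇔ (~p1 | ((~~p1 | p1) & (p1 -> ~p1))) & ((p2 | p3) -> (p3 & p1))   [eliminate ->]
⇔ (~p1 | ((~~p1 | p1) & (~p1 | ~p1))) & ((p2 | p3) -> (p3 & p1))   [eliminate ->]
⇔ (~p1 | ((~~p1 | p1) & (~p1 | ~p1))) & (~(p2 | p3) | (p3 & p1))   [eliminate ->]
⇔ (~p1 | ((p1 | p1) & (~p1 | ~p1))) & (~(p2 | p3) | (p3 & p1))   [double negation]
⇔ (~p1 | ((p1 | p1) & (~p1 | ~p1))) & ((~p2 & ~p3) | (p3 & p1))   [De Morgan]
⇔ (~p1 & ~p2 & ~p3) | (~p1 & p3 & p1) | (p1 & ~p1 & ~p2 & ~p3) | (p1 & ~p1 & p3 & p1) | (p1 & ~p1 & ~p2 & ~p3) | (p1 & ~p1 & p3 & p1) | (p1 & ~p1 & ~p2 & ~p3) | (p1 & ~p1 & p3 & p1) | (p1 & ~p1 & ~p2 & ~p3) | (p1 & ~p1 & p3 & p1)   [distribute & over |]
⇔ ~p1 & ~p2 & ~p3   [simplify]

~p1 & ~p2 & ~p3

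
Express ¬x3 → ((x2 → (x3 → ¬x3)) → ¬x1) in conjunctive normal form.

x3 ∨ ¬x1

¬x3 → ((x2 → (x3 → ¬x3)) → ¬x1)
= ¬¬x3 ∨ ((x2 → (x3 → ¬x3)) → ¬x1)   (eliminate →)
= ¬¬x3 ∨ ¬(x2 → (x3 → ¬x3)) ∨ ¬x1   (eliminate →)
= ¬¬x3 ∨ ¬(¬x2 ∨ (x3 → ¬x3)) ∨ ¬x1   (eliminate →)
= ¬¬x3 ∨ ¬(¬x2 ∨ ¬x3 ∨ ¬x3) ∨ ¬x1   (eliminate →)
= x3 ∨ ¬(¬x2 ∨ ¬x3 ∨ ¬x3) ∨ ¬x1   (double negation)
= x3 ∨ (¬¬x2 ∧ ¬¬x3 ∧ ¬¬x3) ∨ ¬x1   (De Morgan)
= x3 ∨ (x2 ∧ ¬¬x3 ∧ ¬¬x3) ∨ ¬x1   (double negation)
= x3 ∨ (x2 ∧ x3 ∧ ¬¬x3) ∨ ¬x1   (double negation)
= x3 ∨ (x2 ∧ x3 ∧ x3) ∨ ¬x1   (double negation)
= (x3 ∨ x2 ∨ ¬x1) ∧ (x3 ∨ x3 ∨ ¬x1) ∧ (x3 ∨ x3 ∨ ¬x1)   (distribute ∨ over ∧)
= x3 ∨ ¬x1   (simplify)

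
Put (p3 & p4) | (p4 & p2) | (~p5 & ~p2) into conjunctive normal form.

(p3 & p4) | (p4 & p2) | (~p5 & ~p2)
= (p3 | p4 | ~p5) & (p3 | p4 | ~p2) & (p3 | p2 | ~p5) & (p3 | p2 | ~p2) & (p4 | p4 | ~p5) & (p4 | p4 | ~p2) & (p4 | p2 | ~p5) & (p4 | p2 | ~p2)   — distribute | over &
= (p3 | p2 | ~p5) & (p4 | ~p5) & (p4 | ~p2)   — simplify

(p3 | p2 | ~p5) & (p4 | ~p5) & (p4 | ~p2)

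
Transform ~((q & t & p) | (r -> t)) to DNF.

~t & r

~((q & t & p) | (r -> t))
≡ ~((q & t & p) | ~r | t)   [eliminate ->]
≡ ~(q & t & p) & ~~r & ~t   [De Morgan]
≡ (~q | ~t | ~p) & ~~r & ~t   [De Morgan]
≡ (~q | ~t | ~p) & r & ~t   [double negation]
≡ (~q & r & ~t) | (~t & r & ~t) | (~p & r & ~t)   [distribute & over |]
≡ ~t & r   [simplify]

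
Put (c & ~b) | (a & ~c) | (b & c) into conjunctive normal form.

c | a

(c & ~b) | (a & ~c) | (b & c)
≡ (c | a | b) & (c | a | c) & (c | ~c | b) & (c | ~c | c) & (~b | a | b) & (~b | a | c) & (~b | ~c | b) & (~b | ~c | c)   [distribute | over &]
≡ c | a   [simplify]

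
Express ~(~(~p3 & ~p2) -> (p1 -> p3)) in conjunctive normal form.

(p3 | p2) & p1 & ~p3

~(~(~p3 & ~p2) -> (p1 -> p3))
≡ ~(~~(~p3 & ~p2) | (p1 -> p3))   — eliminate ->
≡ ~(~~(~p3 & ~p2) | ~p1 | p3)   — eliminate ->
≡ ~~~(~p3 & ~p2) & ~~p1 & ~p3   — De Morgan
≡ ~(~p3 & ~p2) & ~~p1 & ~p3   — double negation
≡ (~~p3 | ~~p2) & ~~p1 & ~p3   — De Morgan
≡ (p3 | ~~p2) & ~~p1 & ~p3   — double negation
≡ (p3 | p2) & ~~p1 & ~p3   — double negation
≡ (p3 | p2) & p1 & ~p3   — double negation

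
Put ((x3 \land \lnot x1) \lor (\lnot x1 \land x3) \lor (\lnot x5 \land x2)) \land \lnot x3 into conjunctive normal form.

((x3 \land \lnot x1) \lor (\lnot x1 \land x3) \lor (\lnot x5 \land x2)) \land \lnot x3
≡ (x3 \lor \lnot x1 \lor \lnot x5) \land (x3 \lor \lnot x1 \lor x2) \land (x3 \lor x3 \lor \lnot x5) \land (x3 \lor x3 \lor x2) \land (\lnot x1 \lor \lnot x1 \lor \lnot x5) \land (\lnot x1 \lor \lnot x1 \lor x2) \land (\lnot x1 \lor x3 \lor \lnot x5) \land (\lnot x1 \lor x3 \lor x2) \land \lnot x3   [distribute \lor over \land]
≡ (x3 \lor \lnot x5) \land (x3 \lor x2) \land (\lnot x1 \lor \lnot x5) \land (\lnot x1 \lor x2) \land \lnot x3   [simplify]

(x3 \lor \lnot x5) \land (x3 \lor x2) \land (\lnot x1 \lor \lnot x5) \land (\lnot x1 \lor x2) \land \lnot x3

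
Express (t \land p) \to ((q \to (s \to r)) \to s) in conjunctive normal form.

\lnot t \lor \lnot p \lor s

(t \land p) \to ((q \to (s \to r)) \to s)
= \lnot (t \land p) \lor ((q \to (s \to r)) \to s)   [eliminate \to]
= \lnot (t \land p) \lor \lnot (q \to (s \to r)) \lor s   [eliminate \to]
= \lnot (t \land p) \lor \lnot (\lnot q \lor (s \to r)) \lor s   [eliminate \to]
= \lnot (t \land p) \lor \lnot (\lnot q \lor \lnot s \lor r) \lor s   [eliminate \to]
= \lnot t \lor \lnot p \lor \lnot (\lnot q \lor \lnot s \lor r) \lor s   [De Morgan]
= \lnot t \lor \lnot p \lor (\lnot \lnot q \land \lnot \lnot s \land \lnot r) \lor s   [De Morgan]
= \lnot t \lor \lnot p \lor (q \land \lnot \lnot s \land \lnot r) \lor s   [double negation]
= \lnot t \lor \lnot p \lor (q \land s \land \lnot r) \lor s   [double negation]
= (\lnot t \lor \lnot p \lor q \lor s) \land (\lnot t \lor \lnot p \lor s \lor s) \land (\lnot t \lor \lnot p \lor \lnot r \lor s)   [distribute \lor over \land]
= \lnot t \lor \lnot p \lor s   [simplify]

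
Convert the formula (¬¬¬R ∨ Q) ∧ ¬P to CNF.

(¬R ∨ Q) ∧ ¬P

(¬¬¬R ∨ Q) ∧ ¬P
≡ (¬R ∨ Q) ∧ ¬P   [double negation]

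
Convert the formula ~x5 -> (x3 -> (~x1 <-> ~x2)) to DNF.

x5 | ~x3 | (x1 & x2) | (~x2 & ~x1)

~x5 -> (x3 -> (~x1 <-> ~x2))
= ~~x5 | (x3 -> (~x1 <-> ~x2))   [eliminate ->]
= ~~x5 | ~x3 | (~x1 <-> ~x2)   [eliminate ->]
= ~~x5 | ~x3 | ((~x1 -> ~x2) & (~x2 -> ~x1))   [eliminate <->]
= ~~x5 | ~x3 | ((~~x1 | ~x2) & (~x2 -> ~x1))   [eliminate ->]
= ~~x5 | ~x3 | ((~~x1 | ~x2) & (~~x2 | ~x1))   [eliminate ->]
= x5 | ~x3 | ((~~x1 | ~x2) & (~~x2 | ~x1))   [double negation]
= x5 | ~x3 | ((x1 | ~x2) & (~~x2 | ~x1))   [double negation]
= x5 | ~x3 | ((x1 | ~x2) & (x2 | ~x1))   [double negation]
= x5 | ~x3 | (x1 & x2) | (x1 & ~x1) | (~x2 & x2) | (~x2 & ~x1)   [distribute & over |]
= x5 | ~x3 | (x1 & x2) | (~x2 & ~x1)   [simplify]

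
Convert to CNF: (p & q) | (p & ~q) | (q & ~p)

p | q

(p & q) | (p & ~q) | (q & ~p)
= (p | p | q) & (p | p | ~p) & (p | ~q | q) & (p | ~q | ~p) & (q | p | q) & (q | p | ~p) & (q | ~q | q) & (q | ~q | ~p)   — distribute | over &
= p | q   — simplify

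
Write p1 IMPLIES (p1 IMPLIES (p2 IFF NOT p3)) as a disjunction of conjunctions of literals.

NOT p1 OR (NOT p2 AND p3) OR (NOT p3 AND p2)

p1 IMPLIES (p1 IMPLIES (p2 IFF NOT p3))
= NOT p1 OR (p1 IMPLIES (p2 IFF NOT p3))
= NOT p1 OR NOT p1 OR (p2 IFF NOT p3)
= NOT p1 OR NOT p1 OR ((p2 IMPLIES NOT p3) AND (NOT p3 IMPLIES p2))
= NOT p1 OR NOT p1 OR ((NOT p2 OR NOT p3) AND (NOT p3 IMPLIES p2))
= NOT p1 OR NOT p1 OR ((NOT p2 OR NOT p3) AND (NOT NOT p3 OR p2))
= NOT p1 OR NOT p1 OR ((NOT p2 OR NOT p3) AND (p3 OR p2))
= NOT p1 OR NOT p1 OR (NOT p2 AND p3) OR (NOT p2 AND p2) OR (NOT p3 AND p3) OR (NOT p3 AND p2)
= NOT p1 OR (NOT p2 AND p3) OR (NOT p3 AND p2)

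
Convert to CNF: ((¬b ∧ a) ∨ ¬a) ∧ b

((¬b ∧ a) ∨ ¬a) ∧ b
≡ (¬b ∨ ¬a) ∧ (a ∨ ¬a) ∧ b   [distribute ∨ over ∧]
≡ (¬b ∨ ¬a) ∧ b   [simplify]

(¬b ∨ ¬a) ∧ b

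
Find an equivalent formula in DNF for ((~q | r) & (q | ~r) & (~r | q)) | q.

((~q | r) & (q | ~r) & (~r | q)) | q
≡ (~q & q & ~r) | (~q & q & q) | (~q & ~r & ~r) | (~q & ~r & q) | (r & q & ~r) | (r & q & q) | (r & ~r & ~r) | (r & ~r & q) | q   — distribute & over |
≡ (~q & ~r) | q   — simplify

(~q & ~r) | q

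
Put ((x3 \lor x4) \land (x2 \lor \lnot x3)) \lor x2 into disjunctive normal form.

((x3 \lor x4) \land (x2 \lor \lnot x3)) \lor x2
≡ (x3 \land x2) \lor (x3 \land \lnot x3) \lor (x4 \land x2) \lor (x4 \land \lnot x3) \lor x2   (distribute \land over \lor)
≡ (x4 \land \lnot x3) \lor x2   (simplify)

(x4 \land \lnot x3) \lor x2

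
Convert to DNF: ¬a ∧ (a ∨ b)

¬a ∧ (a ∨ b)
≡ (¬a ∧ a) ∨ (¬a ∧ b)   (distribute ∧ over ∨)
≡ ¬a ∧ b   (simplify)

¬a ∧ b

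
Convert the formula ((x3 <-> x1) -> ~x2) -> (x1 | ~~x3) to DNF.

(~x3 & ~x1 & x2) | x1 | x3

((x3 <-> x1) -> ~x2) -> (x1 | ~~x3)
≡ ~((x3 <-> x1) -> ~x2) | x1 | ~~x3   [eliminate ->]
≡ ~(~(x3 <-> x1) | ~x2) | x1 | ~~x3   [eliminate ->]
≡ ~(~((x3 -> x1) & (x1 -> x3)) | ~x2) | x1 | ~~x3   [eliminate <->]
≡ ~(~((~x3 | x1) & (x1 -> x3)) | ~x2) | x1 | ~~x3   [eliminate ->]
≡ ~(~((~x3 | x1) & (~x1 | x3)) | ~x2) | x1 | ~~x3   [eliminate ->]
≡ (~~((~x3 | x1) & (~x1 | x3)) & ~~x2) | x1 | ~~x3   [De Morgan]
≡ ((~x3 | x1) & (~x1 | x3) & ~~x2) | x1 | ~~x3   [double negation]
≡ ((~x3 | x1) & (~x1 | x3) & x2) | x1 | ~~x3   [double negation]
≡ ((~x3 | x1) & (~x1 | x3) & x2) | x1 | x3   [double negation]
≡ (~x3 & ~x1 & x2) | (~x3 & x3 & x2) | (x1 & ~x1 & x2) | (x1 & x3 & x2) | x1 | x3   [distribute & over |]
≡ (~x3 & ~x1 & x2) | x1 | x3   [simplify]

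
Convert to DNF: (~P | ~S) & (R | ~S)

(~P | ~S) & (R | ~S)
≡ (~P & R) | (~P & ~S) | (~S & R) | (~S & ~S)   [distribute & over |]
≡ (~P & R) | ~S   [simplify]

(~P & R) | ~S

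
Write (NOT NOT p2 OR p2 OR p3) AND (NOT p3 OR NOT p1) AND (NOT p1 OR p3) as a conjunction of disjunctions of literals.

(p2 OR p3) AND (NOT p3 OR NOT p1) AND (NOT p1 OR p3)

(NOT NOT p2 OR p2 OR p3) AND (NOT p3 OR NOT p1) AND (NOT p1 OR p3)
= (p2 OR p2 OR p3) AND (NOT p3 OR NOT p1) AND (NOT p1 OR p3)   (double negation)
= (p2 OR p3) AND (NOT p3 OR NOT p1) AND (NOT p1 OR p3)   (simplify)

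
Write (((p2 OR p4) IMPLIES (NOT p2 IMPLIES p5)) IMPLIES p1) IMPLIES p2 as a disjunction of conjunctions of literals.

(NOT p2 AND NOT p4 AND NOT p1) OR (p5 AND NOT p1) OR p2

(((p2 OR p4) IMPLIES (NOT p2 IMPLIES p5)) IMPLIES p1) IMPLIES p2
≡ NOT (((p2 OR p4) IMPLIES (NOT p2 IMPLIES p5)) IMPLIES p1) OR p2
≡ NOT (NOT ((p2 OR p4) IMPLIES (NOT p2 IMPLIES p5)) OR p1) OR p2
≡ NOT (NOT (NOT (p2 OR p4) OR (NOT p2 IMPLIES p5)) OR p1) OR p2
≡ NOT (NOT (NOT (p2 OR p4) OR NOT NOT p2 OR p5) OR p1) OR p2
≡ (NOT NOT (NOT (p2 OR p4) OR NOT NOT p2 OR p5) AND NOT p1) OR p2
≡ ((NOT (p2 OR p4) OR NOT NOT p2 OR p5) AND NOT p1) OR p2
≡ (((NOT p2 AND NOT p4) OR NOT NOT p2 OR p5) AND NOT p1) OR p2
≡ (((NOT p2 AND NOT p4) OR p2 OR p5) AND NOT p1) OR p2
≡ (NOT p2 AND NOT p4 AND NOT p1) OR (p2 AND NOT p1) OR (p5 AND NOT p1) OR p2
≡ (NOT p2 AND NOT p4 AND NOT p1) OR (p5 AND NOT p1) OR p2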